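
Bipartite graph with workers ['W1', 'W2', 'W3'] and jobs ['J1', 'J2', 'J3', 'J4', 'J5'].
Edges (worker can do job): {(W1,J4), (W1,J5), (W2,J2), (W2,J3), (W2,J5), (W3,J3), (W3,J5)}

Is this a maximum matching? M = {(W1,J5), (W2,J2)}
No, size 2 is not maximum

Proposed matching has size 2.
Maximum matching size for this graph: 3.

This is NOT maximum - can be improved to size 3.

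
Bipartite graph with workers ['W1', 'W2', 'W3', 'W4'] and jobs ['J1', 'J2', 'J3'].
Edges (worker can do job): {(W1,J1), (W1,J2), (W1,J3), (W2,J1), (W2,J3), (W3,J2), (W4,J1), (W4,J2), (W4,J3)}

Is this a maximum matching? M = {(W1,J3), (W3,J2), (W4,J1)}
Yes, size 3 is maximum

Proposed matching has size 3.
Maximum matching size for this graph: 3.

This is a maximum matching.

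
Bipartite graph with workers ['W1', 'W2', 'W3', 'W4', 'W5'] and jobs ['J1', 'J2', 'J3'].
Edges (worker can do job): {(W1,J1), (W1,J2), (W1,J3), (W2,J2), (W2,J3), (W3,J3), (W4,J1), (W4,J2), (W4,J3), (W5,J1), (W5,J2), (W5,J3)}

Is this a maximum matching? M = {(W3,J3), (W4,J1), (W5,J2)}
Yes, size 3 is maximum

Proposed matching has size 3.
Maximum matching size for this graph: 3.

This is a maximum matching.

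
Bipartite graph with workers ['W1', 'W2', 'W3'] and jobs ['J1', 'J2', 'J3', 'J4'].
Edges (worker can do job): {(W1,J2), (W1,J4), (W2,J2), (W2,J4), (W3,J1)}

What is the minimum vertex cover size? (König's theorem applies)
Minimum vertex cover size = 3

By König's theorem: in bipartite graphs,
min vertex cover = max matching = 3

Maximum matching has size 3, so minimum vertex cover also has size 3.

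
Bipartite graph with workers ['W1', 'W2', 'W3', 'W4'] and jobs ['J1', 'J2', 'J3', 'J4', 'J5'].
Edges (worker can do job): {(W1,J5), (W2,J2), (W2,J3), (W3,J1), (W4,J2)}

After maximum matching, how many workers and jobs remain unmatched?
Unmatched: 0 workers, 1 jobs

Maximum matching size: 4
Workers: 4 total, 4 matched, 0 unmatched
Jobs: 5 total, 4 matched, 1 unmatched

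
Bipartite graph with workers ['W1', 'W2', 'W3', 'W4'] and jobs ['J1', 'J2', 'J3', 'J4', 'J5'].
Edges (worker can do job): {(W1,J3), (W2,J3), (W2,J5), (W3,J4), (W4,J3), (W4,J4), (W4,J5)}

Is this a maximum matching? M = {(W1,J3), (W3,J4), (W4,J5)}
Yes, size 3 is maximum

Proposed matching has size 3.
Maximum matching size for this graph: 3.

This is a maximum matching.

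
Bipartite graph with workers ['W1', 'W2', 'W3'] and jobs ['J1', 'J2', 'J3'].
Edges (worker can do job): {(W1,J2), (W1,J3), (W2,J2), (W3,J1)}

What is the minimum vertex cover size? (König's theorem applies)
Minimum vertex cover size = 3

By König's theorem: in bipartite graphs,
min vertex cover = max matching = 3

Maximum matching has size 3, so minimum vertex cover also has size 3.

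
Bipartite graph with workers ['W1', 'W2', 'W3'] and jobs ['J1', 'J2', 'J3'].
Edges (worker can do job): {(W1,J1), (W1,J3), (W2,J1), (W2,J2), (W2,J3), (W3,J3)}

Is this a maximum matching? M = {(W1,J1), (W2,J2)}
No, size 2 is not maximum

Proposed matching has size 2.
Maximum matching size for this graph: 3.

This is NOT maximum - can be improved to size 3.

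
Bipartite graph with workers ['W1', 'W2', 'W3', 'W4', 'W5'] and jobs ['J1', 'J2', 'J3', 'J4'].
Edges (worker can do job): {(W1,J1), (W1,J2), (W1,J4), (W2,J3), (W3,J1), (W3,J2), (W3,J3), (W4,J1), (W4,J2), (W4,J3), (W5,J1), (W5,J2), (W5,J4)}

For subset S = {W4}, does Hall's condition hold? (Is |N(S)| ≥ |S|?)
Yes: |N(S)| = 3, |S| = 1

Subset S = {W4}
Neighbors N(S) = {J1, J2, J3}

|N(S)| = 3, |S| = 1
Hall's condition: |N(S)| ≥ |S| is satisfied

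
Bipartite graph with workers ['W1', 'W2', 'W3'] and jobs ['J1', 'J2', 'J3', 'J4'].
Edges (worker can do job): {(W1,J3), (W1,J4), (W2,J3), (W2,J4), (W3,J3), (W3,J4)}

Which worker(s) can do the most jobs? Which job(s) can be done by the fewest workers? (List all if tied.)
Most versatile: W1, W2, W3 (2 jobs); Least covered: J1, J2 (0 workers)

Worker degrees (jobs they can do): W1:2, W2:2, W3:2
Job degrees (workers who can do it): J1:0, J2:0, J3:3, J4:3

Maximum worker degree is 2, achieved by: W1, W2, W3
Minimum job degree is 0, achieved by: J1, J2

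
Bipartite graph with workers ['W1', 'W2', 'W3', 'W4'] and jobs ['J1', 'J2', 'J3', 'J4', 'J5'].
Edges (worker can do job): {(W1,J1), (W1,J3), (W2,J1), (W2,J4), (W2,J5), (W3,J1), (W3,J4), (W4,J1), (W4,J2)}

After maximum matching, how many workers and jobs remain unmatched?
Unmatched: 0 workers, 1 jobs

Maximum matching size: 4
Workers: 4 total, 4 matched, 0 unmatched
Jobs: 5 total, 4 matched, 1 unmatched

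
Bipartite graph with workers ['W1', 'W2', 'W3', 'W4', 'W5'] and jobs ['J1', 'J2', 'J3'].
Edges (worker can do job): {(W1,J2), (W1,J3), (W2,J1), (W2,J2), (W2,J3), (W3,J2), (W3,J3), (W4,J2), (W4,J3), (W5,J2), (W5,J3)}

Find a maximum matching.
Matching: {(W2,J1), (W3,J3), (W5,J2)}

Maximum matching (size 3):
  W2 → J1
  W3 → J3
  W5 → J2

Each worker is assigned to at most one job, and each job to at most one worker.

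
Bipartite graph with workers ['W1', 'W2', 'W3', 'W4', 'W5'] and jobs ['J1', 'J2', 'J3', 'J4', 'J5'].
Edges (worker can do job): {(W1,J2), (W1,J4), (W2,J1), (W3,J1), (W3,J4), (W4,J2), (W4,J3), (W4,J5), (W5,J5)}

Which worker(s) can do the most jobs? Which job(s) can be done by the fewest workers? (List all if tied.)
Most versatile: W4 (3 jobs); Least covered: J3 (1 workers)

Worker degrees (jobs they can do): W1:2, W2:1, W3:2, W4:3, W5:1
Job degrees (workers who can do it): J1:2, J2:2, J3:1, J4:2, J5:2

Maximum worker degree is 3, achieved by: W4
Minimum job degree is 1, achieved by: J3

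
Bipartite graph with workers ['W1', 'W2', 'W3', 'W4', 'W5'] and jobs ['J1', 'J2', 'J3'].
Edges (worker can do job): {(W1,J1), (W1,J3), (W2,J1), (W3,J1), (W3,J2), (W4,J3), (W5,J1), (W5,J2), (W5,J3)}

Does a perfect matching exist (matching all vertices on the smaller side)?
Yes, perfect matching exists (size 3)

Perfect matching: {(W3,J1), (W4,J3), (W5,J2)}
All 3 vertices on the smaller side are matched.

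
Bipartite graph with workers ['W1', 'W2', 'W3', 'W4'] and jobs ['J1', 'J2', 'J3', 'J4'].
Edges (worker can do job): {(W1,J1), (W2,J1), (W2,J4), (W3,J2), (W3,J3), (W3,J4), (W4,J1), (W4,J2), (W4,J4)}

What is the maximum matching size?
Maximum matching size = 4

Maximum matching: {(W1,J1), (W2,J4), (W3,J3), (W4,J2)}
Size: 4

This assigns 4 workers to 4 distinct jobs.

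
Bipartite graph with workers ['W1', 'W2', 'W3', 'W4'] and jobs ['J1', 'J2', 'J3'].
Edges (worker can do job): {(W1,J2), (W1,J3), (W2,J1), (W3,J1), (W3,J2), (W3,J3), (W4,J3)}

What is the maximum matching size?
Maximum matching size = 3

Maximum matching: {(W2,J1), (W3,J2), (W4,J3)}
Size: 3

This assigns 3 workers to 3 distinct jobs.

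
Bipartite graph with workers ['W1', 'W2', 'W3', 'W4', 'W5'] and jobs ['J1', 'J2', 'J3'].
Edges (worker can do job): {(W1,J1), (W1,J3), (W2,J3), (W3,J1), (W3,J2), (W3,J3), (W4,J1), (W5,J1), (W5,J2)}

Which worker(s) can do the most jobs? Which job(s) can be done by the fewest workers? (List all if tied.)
Most versatile: W3 (3 jobs); Least covered: J2 (2 workers)

Worker degrees (jobs they can do): W1:2, W2:1, W3:3, W4:1, W5:2
Job degrees (workers who can do it): J1:4, J2:2, J3:3

Maximum worker degree is 3, achieved by: W3
Minimum job degree is 2, achieved by: J2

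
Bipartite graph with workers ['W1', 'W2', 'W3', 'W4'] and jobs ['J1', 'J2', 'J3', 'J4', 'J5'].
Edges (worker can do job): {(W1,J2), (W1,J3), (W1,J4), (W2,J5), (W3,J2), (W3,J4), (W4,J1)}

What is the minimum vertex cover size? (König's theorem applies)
Minimum vertex cover size = 4

By König's theorem: in bipartite graphs,
min vertex cover = max matching = 4

Maximum matching has size 4, so minimum vertex cover also has size 4.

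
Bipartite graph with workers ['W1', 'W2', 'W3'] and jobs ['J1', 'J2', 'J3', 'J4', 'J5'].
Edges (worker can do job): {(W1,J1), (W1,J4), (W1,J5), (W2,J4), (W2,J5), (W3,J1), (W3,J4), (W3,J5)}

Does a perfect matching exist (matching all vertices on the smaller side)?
Yes, perfect matching exists (size 3)

Perfect matching: {(W1,J1), (W2,J5), (W3,J4)}
All 3 vertices on the smaller side are matched.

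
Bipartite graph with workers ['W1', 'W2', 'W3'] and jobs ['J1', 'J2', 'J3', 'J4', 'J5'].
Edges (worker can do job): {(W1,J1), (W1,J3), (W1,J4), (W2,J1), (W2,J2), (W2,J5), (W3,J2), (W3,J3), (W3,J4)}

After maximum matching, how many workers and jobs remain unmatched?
Unmatched: 0 workers, 2 jobs

Maximum matching size: 3
Workers: 3 total, 3 matched, 0 unmatched
Jobs: 5 total, 3 matched, 2 unmatched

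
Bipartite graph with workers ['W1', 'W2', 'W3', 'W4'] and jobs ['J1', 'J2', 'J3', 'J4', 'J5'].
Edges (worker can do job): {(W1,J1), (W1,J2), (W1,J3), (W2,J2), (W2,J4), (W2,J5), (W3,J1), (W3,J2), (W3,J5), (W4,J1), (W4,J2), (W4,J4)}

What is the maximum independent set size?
Maximum independent set = 5

By König's theorem:
- Min vertex cover = Max matching = 4
- Max independent set = Total vertices - Min vertex cover
- Max independent set = 9 - 4 = 5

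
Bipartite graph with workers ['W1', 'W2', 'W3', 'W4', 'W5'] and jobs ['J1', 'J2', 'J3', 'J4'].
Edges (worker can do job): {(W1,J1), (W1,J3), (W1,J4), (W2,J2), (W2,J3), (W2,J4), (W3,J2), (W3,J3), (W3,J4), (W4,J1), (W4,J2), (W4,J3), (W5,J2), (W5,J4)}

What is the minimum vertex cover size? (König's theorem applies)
Minimum vertex cover size = 4

By König's theorem: in bipartite graphs,
min vertex cover = max matching = 4

Maximum matching has size 4, so minimum vertex cover also has size 4.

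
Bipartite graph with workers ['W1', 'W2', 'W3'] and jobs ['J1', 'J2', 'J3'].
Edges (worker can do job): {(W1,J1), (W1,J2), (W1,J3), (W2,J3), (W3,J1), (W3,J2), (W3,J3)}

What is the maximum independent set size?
Maximum independent set = 3

By König's theorem:
- Min vertex cover = Max matching = 3
- Max independent set = Total vertices - Min vertex cover
- Max independent set = 6 - 3 = 3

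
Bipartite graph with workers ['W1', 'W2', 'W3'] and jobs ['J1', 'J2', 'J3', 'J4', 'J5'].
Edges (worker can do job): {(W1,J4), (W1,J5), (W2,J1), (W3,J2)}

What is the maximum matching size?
Maximum matching size = 3

Maximum matching: {(W1,J5), (W2,J1), (W3,J2)}
Size: 3

This assigns 3 workers to 3 distinct jobs.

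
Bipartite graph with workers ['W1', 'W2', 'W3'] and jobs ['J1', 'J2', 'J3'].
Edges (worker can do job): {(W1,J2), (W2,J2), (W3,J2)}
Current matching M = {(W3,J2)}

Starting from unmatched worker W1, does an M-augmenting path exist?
No augmenting path from W1

Alternating search from W1 reaches jobs: {J2}.
Every reachable job is already matched in M, and following those matched edges back to workers exposes no further unvisited jobs.
No M-augmenting path from W1 exists.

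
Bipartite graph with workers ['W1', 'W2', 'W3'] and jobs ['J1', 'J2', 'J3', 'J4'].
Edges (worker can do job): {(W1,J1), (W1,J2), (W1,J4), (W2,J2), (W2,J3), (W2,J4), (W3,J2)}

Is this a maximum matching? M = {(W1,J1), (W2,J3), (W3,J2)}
Yes, size 3 is maximum

Proposed matching has size 3.
Maximum matching size for this graph: 3.

This is a maximum matching.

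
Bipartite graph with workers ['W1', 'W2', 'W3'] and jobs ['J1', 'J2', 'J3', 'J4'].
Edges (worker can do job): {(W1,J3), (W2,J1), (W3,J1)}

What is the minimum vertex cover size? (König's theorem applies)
Minimum vertex cover size = 2

By König's theorem: in bipartite graphs,
min vertex cover = max matching = 2

Maximum matching has size 2, so minimum vertex cover also has size 2.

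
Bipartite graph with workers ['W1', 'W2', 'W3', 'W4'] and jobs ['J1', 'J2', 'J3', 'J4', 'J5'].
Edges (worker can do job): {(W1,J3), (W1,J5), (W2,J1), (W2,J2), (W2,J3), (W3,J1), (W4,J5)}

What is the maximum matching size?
Maximum matching size = 4

Maximum matching: {(W1,J3), (W2,J2), (W3,J1), (W4,J5)}
Size: 4

This assigns 4 workers to 4 distinct jobs.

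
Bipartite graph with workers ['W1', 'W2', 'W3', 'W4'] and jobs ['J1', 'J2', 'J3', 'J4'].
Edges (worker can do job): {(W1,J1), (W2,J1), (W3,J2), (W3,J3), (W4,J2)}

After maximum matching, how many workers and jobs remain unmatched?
Unmatched: 1 workers, 1 jobs

Maximum matching size: 3
Workers: 4 total, 3 matched, 1 unmatched
Jobs: 4 total, 3 matched, 1 unmatched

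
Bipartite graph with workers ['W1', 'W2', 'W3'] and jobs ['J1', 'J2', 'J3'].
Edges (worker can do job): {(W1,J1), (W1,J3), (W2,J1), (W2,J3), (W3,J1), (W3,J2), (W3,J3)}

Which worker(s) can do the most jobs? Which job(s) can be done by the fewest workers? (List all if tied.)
Most versatile: W3 (3 jobs); Least covered: J2 (1 workers)

Worker degrees (jobs they can do): W1:2, W2:2, W3:3
Job degrees (workers who can do it): J1:3, J2:1, J3:3

Maximum worker degree is 3, achieved by: W3
Minimum job degree is 1, achieved by: J2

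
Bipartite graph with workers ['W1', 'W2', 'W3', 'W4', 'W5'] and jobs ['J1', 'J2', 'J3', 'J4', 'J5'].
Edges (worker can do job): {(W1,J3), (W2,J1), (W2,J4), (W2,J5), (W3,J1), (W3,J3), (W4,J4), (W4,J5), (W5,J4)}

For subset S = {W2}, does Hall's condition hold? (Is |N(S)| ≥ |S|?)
Yes: |N(S)| = 3, |S| = 1

Subset S = {W2}
Neighbors N(S) = {J1, J4, J5}

|N(S)| = 3, |S| = 1
Hall's condition: |N(S)| ≥ |S| is satisfied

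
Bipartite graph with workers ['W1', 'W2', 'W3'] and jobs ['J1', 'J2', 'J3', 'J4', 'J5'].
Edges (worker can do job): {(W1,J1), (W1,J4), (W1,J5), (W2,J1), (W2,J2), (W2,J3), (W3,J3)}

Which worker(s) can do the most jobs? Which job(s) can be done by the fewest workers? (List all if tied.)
Most versatile: W1, W2 (3 jobs); Least covered: J2, J4, J5 (1 workers)

Worker degrees (jobs they can do): W1:3, W2:3, W3:1
Job degrees (workers who can do it): J1:2, J2:1, J3:2, J4:1, J5:1

Maximum worker degree is 3, achieved by: W1, W2
Minimum job degree is 1, achieved by: J2, J4, J5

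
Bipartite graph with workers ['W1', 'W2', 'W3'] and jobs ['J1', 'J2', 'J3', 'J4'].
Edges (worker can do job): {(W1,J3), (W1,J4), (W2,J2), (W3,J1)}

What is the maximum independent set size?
Maximum independent set = 4

By König's theorem:
- Min vertex cover = Max matching = 3
- Max independent set = Total vertices - Min vertex cover
- Max independent set = 7 - 3 = 4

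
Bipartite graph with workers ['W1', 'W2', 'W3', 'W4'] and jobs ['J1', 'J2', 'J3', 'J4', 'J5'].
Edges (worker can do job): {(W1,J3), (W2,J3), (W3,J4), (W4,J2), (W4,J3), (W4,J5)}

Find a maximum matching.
Matching: {(W1,J3), (W3,J4), (W4,J5)}

Maximum matching (size 3):
  W1 → J3
  W3 → J4
  W4 → J5

Each worker is assigned to at most one job, and each job to at most one worker.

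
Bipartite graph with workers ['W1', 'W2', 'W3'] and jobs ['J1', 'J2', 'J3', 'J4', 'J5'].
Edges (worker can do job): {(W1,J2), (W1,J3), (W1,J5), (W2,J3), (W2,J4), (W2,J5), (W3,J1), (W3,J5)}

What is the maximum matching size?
Maximum matching size = 3

Maximum matching: {(W1,J2), (W2,J5), (W3,J1)}
Size: 3

This assigns 3 workers to 3 distinct jobs.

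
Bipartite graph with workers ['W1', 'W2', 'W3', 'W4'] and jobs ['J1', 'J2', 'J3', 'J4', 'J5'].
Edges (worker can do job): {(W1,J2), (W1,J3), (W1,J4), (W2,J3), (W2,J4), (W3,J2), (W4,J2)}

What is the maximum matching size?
Maximum matching size = 3

Maximum matching: {(W1,J4), (W2,J3), (W4,J2)}
Size: 3

This assigns 3 workers to 3 distinct jobs.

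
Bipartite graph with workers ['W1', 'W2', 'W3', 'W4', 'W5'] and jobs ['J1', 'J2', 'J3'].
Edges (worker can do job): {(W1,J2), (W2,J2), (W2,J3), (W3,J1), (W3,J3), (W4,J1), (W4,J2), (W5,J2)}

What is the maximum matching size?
Maximum matching size = 3

Maximum matching: {(W3,J3), (W4,J1), (W5,J2)}
Size: 3

This assigns 3 workers to 3 distinct jobs.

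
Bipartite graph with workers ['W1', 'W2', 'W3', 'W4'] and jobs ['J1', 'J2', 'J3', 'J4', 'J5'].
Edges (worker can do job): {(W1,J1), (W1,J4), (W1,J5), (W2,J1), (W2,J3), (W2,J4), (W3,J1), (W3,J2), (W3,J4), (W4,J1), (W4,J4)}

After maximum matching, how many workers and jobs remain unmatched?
Unmatched: 0 workers, 1 jobs

Maximum matching size: 4
Workers: 4 total, 4 matched, 0 unmatched
Jobs: 5 total, 4 matched, 1 unmatched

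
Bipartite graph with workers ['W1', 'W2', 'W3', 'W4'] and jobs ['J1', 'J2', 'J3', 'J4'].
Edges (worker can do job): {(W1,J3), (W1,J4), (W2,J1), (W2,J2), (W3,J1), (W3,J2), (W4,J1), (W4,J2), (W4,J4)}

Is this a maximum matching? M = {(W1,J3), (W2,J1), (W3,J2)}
No, size 3 is not maximum

Proposed matching has size 3.
Maximum matching size for this graph: 4.

This is NOT maximum - can be improved to size 4.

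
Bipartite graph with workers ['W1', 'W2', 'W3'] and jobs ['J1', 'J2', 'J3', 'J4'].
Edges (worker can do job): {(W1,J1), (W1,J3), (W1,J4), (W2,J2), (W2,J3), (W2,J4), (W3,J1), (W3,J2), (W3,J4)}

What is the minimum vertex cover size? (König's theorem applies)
Minimum vertex cover size = 3

By König's theorem: in bipartite graphs,
min vertex cover = max matching = 3

Maximum matching has size 3, so minimum vertex cover also has size 3.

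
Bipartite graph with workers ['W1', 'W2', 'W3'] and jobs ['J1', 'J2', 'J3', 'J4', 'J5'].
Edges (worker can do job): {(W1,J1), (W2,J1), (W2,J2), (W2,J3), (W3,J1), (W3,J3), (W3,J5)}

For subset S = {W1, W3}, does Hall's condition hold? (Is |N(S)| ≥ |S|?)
Yes: |N(S)| = 3, |S| = 2

Subset S = {W1, W3}
Neighbors N(S) = {J1, J3, J5}

|N(S)| = 3, |S| = 2
Hall's condition: |N(S)| ≥ |S| is satisfied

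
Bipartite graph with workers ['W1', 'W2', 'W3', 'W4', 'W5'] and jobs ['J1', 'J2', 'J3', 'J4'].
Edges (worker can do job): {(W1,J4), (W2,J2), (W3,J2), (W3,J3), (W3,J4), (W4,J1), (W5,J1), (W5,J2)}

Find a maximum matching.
Matching: {(W1,J4), (W2,J2), (W3,J3), (W5,J1)}

Maximum matching (size 4):
  W1 → J4
  W2 → J2
  W3 → J3
  W5 → J1

Each worker is assigned to at most one job, and each job to at most one worker.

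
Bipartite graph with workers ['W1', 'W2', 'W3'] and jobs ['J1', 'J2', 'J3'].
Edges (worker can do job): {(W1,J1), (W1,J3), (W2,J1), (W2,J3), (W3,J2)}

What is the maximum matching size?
Maximum matching size = 3

Maximum matching: {(W1,J1), (W2,J3), (W3,J2)}
Size: 3

This assigns 3 workers to 3 distinct jobs.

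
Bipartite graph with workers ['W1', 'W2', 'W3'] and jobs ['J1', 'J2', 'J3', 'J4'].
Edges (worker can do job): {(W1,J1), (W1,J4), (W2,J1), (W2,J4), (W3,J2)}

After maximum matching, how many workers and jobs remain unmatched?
Unmatched: 0 workers, 1 jobs

Maximum matching size: 3
Workers: 3 total, 3 matched, 0 unmatched
Jobs: 4 total, 3 matched, 1 unmatched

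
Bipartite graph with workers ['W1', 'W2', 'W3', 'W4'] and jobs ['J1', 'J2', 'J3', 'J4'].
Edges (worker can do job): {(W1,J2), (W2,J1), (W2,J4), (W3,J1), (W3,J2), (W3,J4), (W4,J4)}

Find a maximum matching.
Matching: {(W1,J2), (W3,J1), (W4,J4)}

Maximum matching (size 3):
  W1 → J2
  W3 → J1
  W4 → J4

Each worker is assigned to at most one job, and each job to at most one worker.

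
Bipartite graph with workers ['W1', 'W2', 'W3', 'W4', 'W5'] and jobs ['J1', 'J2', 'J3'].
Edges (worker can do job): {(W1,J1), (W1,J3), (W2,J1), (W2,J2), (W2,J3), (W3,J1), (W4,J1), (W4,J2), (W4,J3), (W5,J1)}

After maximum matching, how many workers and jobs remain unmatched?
Unmatched: 2 workers, 0 jobs

Maximum matching size: 3
Workers: 5 total, 3 matched, 2 unmatched
Jobs: 3 total, 3 matched, 0 unmatched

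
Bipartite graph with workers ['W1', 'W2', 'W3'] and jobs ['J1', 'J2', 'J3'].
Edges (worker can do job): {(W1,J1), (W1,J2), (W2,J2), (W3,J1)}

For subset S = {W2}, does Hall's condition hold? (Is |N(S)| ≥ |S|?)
Yes: |N(S)| = 1, |S| = 1

Subset S = {W2}
Neighbors N(S) = {J2}

|N(S)| = 1, |S| = 1
Hall's condition: |N(S)| ≥ |S| is satisfied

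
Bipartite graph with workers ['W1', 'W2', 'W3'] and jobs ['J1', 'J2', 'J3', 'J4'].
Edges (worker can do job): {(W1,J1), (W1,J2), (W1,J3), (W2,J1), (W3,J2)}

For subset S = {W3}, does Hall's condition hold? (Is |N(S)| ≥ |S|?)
Yes: |N(S)| = 1, |S| = 1

Subset S = {W3}
Neighbors N(S) = {J2}

|N(S)| = 1, |S| = 1
Hall's condition: |N(S)| ≥ |S| is satisfied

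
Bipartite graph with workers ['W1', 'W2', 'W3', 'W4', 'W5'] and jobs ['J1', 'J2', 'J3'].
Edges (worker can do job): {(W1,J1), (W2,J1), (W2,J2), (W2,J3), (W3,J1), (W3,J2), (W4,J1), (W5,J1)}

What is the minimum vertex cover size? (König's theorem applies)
Minimum vertex cover size = 3

By König's theorem: in bipartite graphs,
min vertex cover = max matching = 3

Maximum matching has size 3, so minimum vertex cover also has size 3.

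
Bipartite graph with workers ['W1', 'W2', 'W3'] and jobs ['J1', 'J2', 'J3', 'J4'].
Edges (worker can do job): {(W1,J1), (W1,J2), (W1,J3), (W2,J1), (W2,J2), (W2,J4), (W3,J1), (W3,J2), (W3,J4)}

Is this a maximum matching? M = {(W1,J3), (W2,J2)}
No, size 2 is not maximum

Proposed matching has size 2.
Maximum matching size for this graph: 3.

This is NOT maximum - can be improved to size 3.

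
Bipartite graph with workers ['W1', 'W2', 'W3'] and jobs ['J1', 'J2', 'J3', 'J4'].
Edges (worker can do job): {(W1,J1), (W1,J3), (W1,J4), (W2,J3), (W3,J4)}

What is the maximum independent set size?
Maximum independent set = 4

By König's theorem:
- Min vertex cover = Max matching = 3
- Max independent set = Total vertices - Min vertex cover
- Max independent set = 7 - 3 = 4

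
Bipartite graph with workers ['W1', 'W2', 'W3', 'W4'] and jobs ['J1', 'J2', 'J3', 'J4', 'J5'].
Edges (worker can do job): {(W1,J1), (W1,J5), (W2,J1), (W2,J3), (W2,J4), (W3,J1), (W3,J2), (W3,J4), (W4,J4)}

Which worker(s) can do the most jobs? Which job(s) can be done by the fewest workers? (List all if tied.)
Most versatile: W2, W3 (3 jobs); Least covered: J2, J3, J5 (1 workers)

Worker degrees (jobs they can do): W1:2, W2:3, W3:3, W4:1
Job degrees (workers who can do it): J1:3, J2:1, J3:1, J4:3, J5:1

Maximum worker degree is 3, achieved by: W2, W3
Minimum job degree is 1, achieved by: J2, J3, J5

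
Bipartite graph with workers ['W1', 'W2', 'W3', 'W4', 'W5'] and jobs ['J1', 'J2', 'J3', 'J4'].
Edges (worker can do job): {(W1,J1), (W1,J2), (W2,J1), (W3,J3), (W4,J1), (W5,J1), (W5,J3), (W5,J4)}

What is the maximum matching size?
Maximum matching size = 4

Maximum matching: {(W1,J2), (W3,J3), (W4,J1), (W5,J4)}
Size: 4

This assigns 4 workers to 4 distinct jobs.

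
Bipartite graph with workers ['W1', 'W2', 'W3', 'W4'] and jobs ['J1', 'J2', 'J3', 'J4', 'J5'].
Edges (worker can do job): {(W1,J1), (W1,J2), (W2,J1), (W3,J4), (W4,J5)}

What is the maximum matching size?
Maximum matching size = 4

Maximum matching: {(W1,J2), (W2,J1), (W3,J4), (W4,J5)}
Size: 4

This assigns 4 workers to 4 distinct jobs.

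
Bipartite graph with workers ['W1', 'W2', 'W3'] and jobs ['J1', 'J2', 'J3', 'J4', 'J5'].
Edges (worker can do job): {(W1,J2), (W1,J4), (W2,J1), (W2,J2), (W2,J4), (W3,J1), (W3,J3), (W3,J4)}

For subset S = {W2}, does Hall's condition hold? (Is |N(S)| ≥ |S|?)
Yes: |N(S)| = 3, |S| = 1

Subset S = {W2}
Neighbors N(S) = {J1, J2, J4}

|N(S)| = 3, |S| = 1
Hall's condition: |N(S)| ≥ |S| is satisfied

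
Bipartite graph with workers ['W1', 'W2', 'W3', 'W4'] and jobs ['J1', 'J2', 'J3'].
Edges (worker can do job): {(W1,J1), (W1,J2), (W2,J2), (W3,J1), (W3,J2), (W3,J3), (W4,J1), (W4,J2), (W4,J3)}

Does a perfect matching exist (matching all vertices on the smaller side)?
Yes, perfect matching exists (size 3)

Perfect matching: {(W1,J1), (W3,J2), (W4,J3)}
All 3 vertices on the smaller side are matched.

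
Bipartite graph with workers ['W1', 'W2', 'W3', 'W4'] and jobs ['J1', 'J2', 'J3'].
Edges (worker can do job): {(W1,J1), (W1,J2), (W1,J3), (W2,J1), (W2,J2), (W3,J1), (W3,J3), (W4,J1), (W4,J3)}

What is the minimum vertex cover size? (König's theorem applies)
Minimum vertex cover size = 3

By König's theorem: in bipartite graphs,
min vertex cover = max matching = 3

Maximum matching has size 3, so minimum vertex cover also has size 3.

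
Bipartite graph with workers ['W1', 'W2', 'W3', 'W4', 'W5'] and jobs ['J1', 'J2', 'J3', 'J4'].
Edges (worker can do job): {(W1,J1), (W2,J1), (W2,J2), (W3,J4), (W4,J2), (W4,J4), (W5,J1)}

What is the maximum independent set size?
Maximum independent set = 6

By König's theorem:
- Min vertex cover = Max matching = 3
- Max independent set = Total vertices - Min vertex cover
- Max independent set = 9 - 3 = 6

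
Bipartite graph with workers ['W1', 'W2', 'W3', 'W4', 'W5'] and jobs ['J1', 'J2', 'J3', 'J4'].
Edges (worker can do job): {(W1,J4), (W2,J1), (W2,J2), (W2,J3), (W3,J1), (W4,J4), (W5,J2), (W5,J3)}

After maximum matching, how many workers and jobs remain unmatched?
Unmatched: 1 workers, 0 jobs

Maximum matching size: 4
Workers: 5 total, 4 matched, 1 unmatched
Jobs: 4 total, 4 matched, 0 unmatched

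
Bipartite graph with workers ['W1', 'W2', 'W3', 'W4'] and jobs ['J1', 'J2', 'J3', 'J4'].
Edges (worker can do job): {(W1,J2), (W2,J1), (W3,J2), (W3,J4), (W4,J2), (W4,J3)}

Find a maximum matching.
Matching: {(W1,J2), (W2,J1), (W3,J4), (W4,J3)}

Maximum matching (size 4):
  W1 → J2
  W2 → J1
  W3 → J4
  W4 → J3

Each worker is assigned to at most one job, and each job to at most one worker.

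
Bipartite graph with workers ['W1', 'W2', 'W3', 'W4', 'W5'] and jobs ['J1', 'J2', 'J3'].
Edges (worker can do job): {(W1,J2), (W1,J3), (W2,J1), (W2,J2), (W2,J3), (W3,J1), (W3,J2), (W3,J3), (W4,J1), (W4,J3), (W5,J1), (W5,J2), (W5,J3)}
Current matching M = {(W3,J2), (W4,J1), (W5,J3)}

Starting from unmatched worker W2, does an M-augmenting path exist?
No augmenting path from W2

Alternating search from W2 reaches jobs: {J1, J2, J3}.
Every reachable job is already matched in M, and following those matched edges back to workers exposes no further unvisited jobs.
No M-augmenting path from W2 exists.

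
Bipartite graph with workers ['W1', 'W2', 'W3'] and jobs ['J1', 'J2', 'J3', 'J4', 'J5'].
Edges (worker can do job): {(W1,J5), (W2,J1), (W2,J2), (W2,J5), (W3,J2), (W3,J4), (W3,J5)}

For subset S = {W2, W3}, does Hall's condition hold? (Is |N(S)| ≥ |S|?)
Yes: |N(S)| = 4, |S| = 2

Subset S = {W2, W3}
Neighbors N(S) = {J1, J2, J4, J5}

|N(S)| = 4, |S| = 2
Hall's condition: |N(S)| ≥ |S| is satisfied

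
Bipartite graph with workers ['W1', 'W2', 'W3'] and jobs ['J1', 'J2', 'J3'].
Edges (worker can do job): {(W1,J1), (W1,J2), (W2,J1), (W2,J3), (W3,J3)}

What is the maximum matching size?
Maximum matching size = 3

Maximum matching: {(W1,J2), (W2,J1), (W3,J3)}
Size: 3

This assigns 3 workers to 3 distinct jobs.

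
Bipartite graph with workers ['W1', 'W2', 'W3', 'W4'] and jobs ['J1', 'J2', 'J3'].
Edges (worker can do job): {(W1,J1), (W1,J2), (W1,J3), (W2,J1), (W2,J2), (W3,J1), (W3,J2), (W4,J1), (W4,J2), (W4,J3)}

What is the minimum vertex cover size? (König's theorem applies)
Minimum vertex cover size = 3

By König's theorem: in bipartite graphs,
min vertex cover = max matching = 3

Maximum matching has size 3, so minimum vertex cover also has size 3.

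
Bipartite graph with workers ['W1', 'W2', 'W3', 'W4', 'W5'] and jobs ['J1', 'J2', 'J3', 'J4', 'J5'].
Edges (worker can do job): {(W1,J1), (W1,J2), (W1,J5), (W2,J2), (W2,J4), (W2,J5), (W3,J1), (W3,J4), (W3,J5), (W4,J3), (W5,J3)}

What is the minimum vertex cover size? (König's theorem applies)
Minimum vertex cover size = 4

By König's theorem: in bipartite graphs,
min vertex cover = max matching = 4

Maximum matching has size 4, so minimum vertex cover also has size 4.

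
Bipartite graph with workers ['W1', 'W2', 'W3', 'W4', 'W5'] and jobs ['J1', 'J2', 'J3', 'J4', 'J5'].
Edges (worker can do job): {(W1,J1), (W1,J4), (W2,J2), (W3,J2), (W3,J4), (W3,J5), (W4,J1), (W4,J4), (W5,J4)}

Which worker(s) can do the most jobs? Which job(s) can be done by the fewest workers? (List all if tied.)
Most versatile: W3 (3 jobs); Least covered: J3 (0 workers)

Worker degrees (jobs they can do): W1:2, W2:1, W3:3, W4:2, W5:1
Job degrees (workers who can do it): J1:2, J2:2, J3:0, J4:4, J5:1

Maximum worker degree is 3, achieved by: W3
Minimum job degree is 0, achieved by: J3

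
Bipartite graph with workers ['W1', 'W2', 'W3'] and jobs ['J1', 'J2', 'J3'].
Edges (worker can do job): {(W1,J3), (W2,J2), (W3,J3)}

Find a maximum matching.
Matching: {(W2,J2), (W3,J3)}

Maximum matching (size 2):
  W2 → J2
  W3 → J3

Each worker is assigned to at most one job, and each job to at most one worker.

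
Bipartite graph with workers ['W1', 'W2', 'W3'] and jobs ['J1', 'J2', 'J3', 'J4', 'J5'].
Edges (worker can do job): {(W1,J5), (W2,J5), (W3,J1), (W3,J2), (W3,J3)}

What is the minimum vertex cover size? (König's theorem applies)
Minimum vertex cover size = 2

By König's theorem: in bipartite graphs,
min vertex cover = max matching = 2

Maximum matching has size 2, so minimum vertex cover also has size 2.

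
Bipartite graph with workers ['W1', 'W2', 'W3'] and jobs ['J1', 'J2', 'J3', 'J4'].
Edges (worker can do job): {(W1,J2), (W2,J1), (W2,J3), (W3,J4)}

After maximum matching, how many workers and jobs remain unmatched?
Unmatched: 0 workers, 1 jobs

Maximum matching size: 3
Workers: 3 total, 3 matched, 0 unmatched
Jobs: 4 total, 3 matched, 1 unmatched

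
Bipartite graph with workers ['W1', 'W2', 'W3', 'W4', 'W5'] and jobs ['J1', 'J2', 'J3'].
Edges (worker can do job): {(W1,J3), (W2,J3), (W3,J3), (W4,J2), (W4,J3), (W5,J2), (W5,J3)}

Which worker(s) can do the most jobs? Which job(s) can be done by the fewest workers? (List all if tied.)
Most versatile: W4, W5 (2 jobs); Least covered: J1 (0 workers)

Worker degrees (jobs they can do): W1:1, W2:1, W3:1, W4:2, W5:2
Job degrees (workers who can do it): J1:0, J2:2, J3:5

Maximum worker degree is 2, achieved by: W4, W5
Minimum job degree is 0, achieved by: J1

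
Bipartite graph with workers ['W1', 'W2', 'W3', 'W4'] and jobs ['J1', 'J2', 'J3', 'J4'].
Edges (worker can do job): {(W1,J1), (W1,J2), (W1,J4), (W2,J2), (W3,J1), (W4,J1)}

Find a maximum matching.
Matching: {(W1,J4), (W2,J2), (W4,J1)}

Maximum matching (size 3):
  W1 → J4
  W2 → J2
  W4 → J1

Each worker is assigned to at most one job, and each job to at most one worker.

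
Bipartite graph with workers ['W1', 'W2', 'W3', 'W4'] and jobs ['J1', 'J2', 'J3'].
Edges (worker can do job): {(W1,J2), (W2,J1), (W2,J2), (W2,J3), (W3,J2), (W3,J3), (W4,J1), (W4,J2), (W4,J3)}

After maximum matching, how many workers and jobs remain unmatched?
Unmatched: 1 workers, 0 jobs

Maximum matching size: 3
Workers: 4 total, 3 matched, 1 unmatched
Jobs: 3 total, 3 matched, 0 unmatched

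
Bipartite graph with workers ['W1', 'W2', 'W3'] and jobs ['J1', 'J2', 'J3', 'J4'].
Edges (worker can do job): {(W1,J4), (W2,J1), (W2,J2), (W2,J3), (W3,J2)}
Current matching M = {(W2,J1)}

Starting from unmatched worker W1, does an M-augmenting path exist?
Yes: W1 → J4

An M-augmenting path alternates non-matching / matching edges, starting and ending at unmatched vertices.
Path: W1 → J4
(J4 is unmatched in M, so the path is augmenting.)
Flipping edges along this path would increase |M| from 1 to 2.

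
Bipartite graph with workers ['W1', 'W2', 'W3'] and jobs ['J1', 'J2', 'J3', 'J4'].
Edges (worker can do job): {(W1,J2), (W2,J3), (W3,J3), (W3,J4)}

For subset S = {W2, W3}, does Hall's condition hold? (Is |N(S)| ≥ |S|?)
Yes: |N(S)| = 2, |S| = 2

Subset S = {W2, W3}
Neighbors N(S) = {J3, J4}

|N(S)| = 2, |S| = 2
Hall's condition: |N(S)| ≥ |S| is satisfied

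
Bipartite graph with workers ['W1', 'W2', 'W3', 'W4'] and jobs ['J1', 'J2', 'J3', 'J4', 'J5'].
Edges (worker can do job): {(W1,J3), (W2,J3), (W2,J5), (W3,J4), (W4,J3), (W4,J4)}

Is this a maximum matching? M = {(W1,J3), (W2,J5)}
No, size 2 is not maximum

Proposed matching has size 2.
Maximum matching size for this graph: 3.

This is NOT maximum - can be improved to size 3.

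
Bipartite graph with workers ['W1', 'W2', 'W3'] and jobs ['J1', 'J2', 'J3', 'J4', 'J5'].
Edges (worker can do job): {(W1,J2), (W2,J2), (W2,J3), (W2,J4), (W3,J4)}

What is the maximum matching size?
Maximum matching size = 3

Maximum matching: {(W1,J2), (W2,J3), (W3,J4)}
Size: 3

This assigns 3 workers to 3 distinct jobs.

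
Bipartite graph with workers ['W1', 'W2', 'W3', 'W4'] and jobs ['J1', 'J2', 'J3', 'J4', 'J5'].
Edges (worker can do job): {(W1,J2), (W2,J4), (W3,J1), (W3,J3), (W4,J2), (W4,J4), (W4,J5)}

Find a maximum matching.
Matching: {(W1,J2), (W2,J4), (W3,J3), (W4,J5)}

Maximum matching (size 4):
  W1 → J2
  W2 → J4
  W3 → J3
  W4 → J5

Each worker is assigned to at most one job, and each job to at most one worker.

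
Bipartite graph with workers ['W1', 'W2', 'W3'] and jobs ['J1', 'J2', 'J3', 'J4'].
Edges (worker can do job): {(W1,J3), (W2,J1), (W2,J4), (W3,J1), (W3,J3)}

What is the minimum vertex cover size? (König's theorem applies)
Minimum vertex cover size = 3

By König's theorem: in bipartite graphs,
min vertex cover = max matching = 3

Maximum matching has size 3, so minimum vertex cover also has size 3.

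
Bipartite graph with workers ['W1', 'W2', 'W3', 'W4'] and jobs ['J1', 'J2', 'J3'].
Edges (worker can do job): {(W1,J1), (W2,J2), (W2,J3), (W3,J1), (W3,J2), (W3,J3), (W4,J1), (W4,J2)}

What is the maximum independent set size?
Maximum independent set = 4

By König's theorem:
- Min vertex cover = Max matching = 3
- Max independent set = Total vertices - Min vertex cover
- Max independent set = 7 - 3 = 4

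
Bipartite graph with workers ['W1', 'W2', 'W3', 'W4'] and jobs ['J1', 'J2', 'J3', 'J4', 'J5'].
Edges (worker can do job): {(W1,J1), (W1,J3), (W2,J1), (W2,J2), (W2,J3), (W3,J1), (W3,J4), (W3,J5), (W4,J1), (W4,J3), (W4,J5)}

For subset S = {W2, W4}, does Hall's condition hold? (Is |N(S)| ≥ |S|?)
Yes: |N(S)| = 4, |S| = 2

Subset S = {W2, W4}
Neighbors N(S) = {J1, J2, J3, J5}

|N(S)| = 4, |S| = 2
Hall's condition: |N(S)| ≥ |S| is satisfied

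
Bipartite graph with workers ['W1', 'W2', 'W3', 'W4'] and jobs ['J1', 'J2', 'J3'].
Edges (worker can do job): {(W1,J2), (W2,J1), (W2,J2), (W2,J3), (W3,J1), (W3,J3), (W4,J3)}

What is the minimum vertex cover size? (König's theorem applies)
Minimum vertex cover size = 3

By König's theorem: in bipartite graphs,
min vertex cover = max matching = 3

Maximum matching has size 3, so minimum vertex cover also has size 3.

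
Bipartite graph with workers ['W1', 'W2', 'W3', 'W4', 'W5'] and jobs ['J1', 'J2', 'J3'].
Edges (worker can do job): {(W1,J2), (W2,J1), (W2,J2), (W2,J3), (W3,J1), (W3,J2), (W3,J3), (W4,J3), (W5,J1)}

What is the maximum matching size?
Maximum matching size = 3

Maximum matching: {(W1,J2), (W3,J1), (W4,J3)}
Size: 3

This assigns 3 workers to 3 distinct jobs.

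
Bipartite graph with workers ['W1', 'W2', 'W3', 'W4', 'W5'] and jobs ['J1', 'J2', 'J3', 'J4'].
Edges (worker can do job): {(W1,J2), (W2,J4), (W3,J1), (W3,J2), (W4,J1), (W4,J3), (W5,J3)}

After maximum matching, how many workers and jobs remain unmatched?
Unmatched: 1 workers, 0 jobs

Maximum matching size: 4
Workers: 5 total, 4 matched, 1 unmatched
Jobs: 4 total, 4 matched, 0 unmatched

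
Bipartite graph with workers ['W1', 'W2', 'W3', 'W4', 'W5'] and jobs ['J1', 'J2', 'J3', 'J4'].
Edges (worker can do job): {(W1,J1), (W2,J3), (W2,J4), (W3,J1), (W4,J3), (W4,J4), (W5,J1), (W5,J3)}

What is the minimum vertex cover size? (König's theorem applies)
Minimum vertex cover size = 3

By König's theorem: in bipartite graphs,
min vertex cover = max matching = 3

Maximum matching has size 3, so minimum vertex cover also has size 3.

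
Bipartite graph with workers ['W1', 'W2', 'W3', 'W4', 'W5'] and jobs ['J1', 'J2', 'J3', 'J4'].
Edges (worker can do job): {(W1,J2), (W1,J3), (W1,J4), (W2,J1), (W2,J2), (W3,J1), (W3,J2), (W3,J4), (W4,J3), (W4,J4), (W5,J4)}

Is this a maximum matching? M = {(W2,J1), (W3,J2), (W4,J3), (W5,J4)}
Yes, size 4 is maximum

Proposed matching has size 4.
Maximum matching size for this graph: 4.

This is a maximum matching.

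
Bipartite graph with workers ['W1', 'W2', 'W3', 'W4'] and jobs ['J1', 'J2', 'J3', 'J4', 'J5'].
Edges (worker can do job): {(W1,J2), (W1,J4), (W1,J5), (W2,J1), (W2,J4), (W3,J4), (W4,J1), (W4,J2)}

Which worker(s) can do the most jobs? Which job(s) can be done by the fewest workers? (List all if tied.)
Most versatile: W1 (3 jobs); Least covered: J3 (0 workers)

Worker degrees (jobs they can do): W1:3, W2:2, W3:1, W4:2
Job degrees (workers who can do it): J1:2, J2:2, J3:0, J4:3, J5:1

Maximum worker degree is 3, achieved by: W1
Minimum job degree is 0, achieved by: J3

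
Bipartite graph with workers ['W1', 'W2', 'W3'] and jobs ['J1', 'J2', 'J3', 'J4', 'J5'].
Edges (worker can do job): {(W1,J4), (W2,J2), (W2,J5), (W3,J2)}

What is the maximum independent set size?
Maximum independent set = 5

By König's theorem:
- Min vertex cover = Max matching = 3
- Max independent set = Total vertices - Min vertex cover
- Max independent set = 8 - 3 = 5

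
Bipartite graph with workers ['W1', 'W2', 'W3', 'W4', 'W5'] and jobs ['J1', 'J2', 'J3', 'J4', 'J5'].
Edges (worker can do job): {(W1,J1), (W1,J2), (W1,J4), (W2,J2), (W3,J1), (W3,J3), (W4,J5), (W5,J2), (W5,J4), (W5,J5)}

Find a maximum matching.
Matching: {(W1,J1), (W2,J2), (W3,J3), (W4,J5), (W5,J4)}

Maximum matching (size 5):
  W1 → J1
  W2 → J2
  W3 → J3
  W4 → J5
  W5 → J4

Each worker is assigned to at most one job, and each job to at most one worker.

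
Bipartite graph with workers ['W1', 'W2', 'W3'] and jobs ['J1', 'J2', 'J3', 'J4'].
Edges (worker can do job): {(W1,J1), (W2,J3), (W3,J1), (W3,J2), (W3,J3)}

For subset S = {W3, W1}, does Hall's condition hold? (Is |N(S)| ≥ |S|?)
Yes: |N(S)| = 3, |S| = 2

Subset S = {W3, W1}
Neighbors N(S) = {J1, J2, J3}

|N(S)| = 3, |S| = 2
Hall's condition: |N(S)| ≥ |S| is satisfied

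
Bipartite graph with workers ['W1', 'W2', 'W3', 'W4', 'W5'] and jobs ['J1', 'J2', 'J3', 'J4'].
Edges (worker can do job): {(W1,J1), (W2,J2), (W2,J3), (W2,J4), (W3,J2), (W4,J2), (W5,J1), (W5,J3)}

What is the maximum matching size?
Maximum matching size = 4

Maximum matching: {(W1,J1), (W2,J4), (W3,J2), (W5,J3)}
Size: 4

This assigns 4 workers to 4 distinct jobs.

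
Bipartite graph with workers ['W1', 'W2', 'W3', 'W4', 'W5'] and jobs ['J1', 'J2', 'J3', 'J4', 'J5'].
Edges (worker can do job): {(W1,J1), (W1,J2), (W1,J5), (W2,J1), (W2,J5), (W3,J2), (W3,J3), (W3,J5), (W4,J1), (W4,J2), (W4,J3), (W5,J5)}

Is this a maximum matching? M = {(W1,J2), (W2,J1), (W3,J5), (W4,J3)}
Yes, size 4 is maximum

Proposed matching has size 4.
Maximum matching size for this graph: 4.

This is a maximum matching.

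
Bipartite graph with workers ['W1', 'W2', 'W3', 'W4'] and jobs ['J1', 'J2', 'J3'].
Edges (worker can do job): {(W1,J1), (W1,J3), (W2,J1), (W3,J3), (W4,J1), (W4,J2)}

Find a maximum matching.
Matching: {(W1,J1), (W3,J3), (W4,J2)}

Maximum matching (size 3):
  W1 → J1
  W3 → J3
  W4 → J2

Each worker is assigned to at most one job, and each job to at most one worker.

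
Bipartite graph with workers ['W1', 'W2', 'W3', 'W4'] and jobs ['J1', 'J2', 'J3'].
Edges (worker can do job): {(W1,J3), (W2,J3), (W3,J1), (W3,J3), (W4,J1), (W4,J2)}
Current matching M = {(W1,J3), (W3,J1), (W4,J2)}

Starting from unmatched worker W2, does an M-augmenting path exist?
No augmenting path from W2

Alternating search from W2 reaches jobs: {J3}.
Every reachable job is already matched in M, and following those matched edges back to workers exposes no further unvisited jobs.
No M-augmenting path from W2 exists.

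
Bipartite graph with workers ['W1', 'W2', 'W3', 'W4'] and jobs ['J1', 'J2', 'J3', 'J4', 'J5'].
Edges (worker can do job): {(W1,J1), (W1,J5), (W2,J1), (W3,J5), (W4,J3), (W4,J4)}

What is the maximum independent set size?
Maximum independent set = 6

By König's theorem:
- Min vertex cover = Max matching = 3
- Max independent set = Total vertices - Min vertex cover
- Max independent set = 9 - 3 = 6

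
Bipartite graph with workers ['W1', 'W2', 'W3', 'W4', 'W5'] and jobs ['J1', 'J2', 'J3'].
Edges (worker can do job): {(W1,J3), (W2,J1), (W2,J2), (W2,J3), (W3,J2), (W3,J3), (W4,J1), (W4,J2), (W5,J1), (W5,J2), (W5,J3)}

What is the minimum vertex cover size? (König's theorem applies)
Minimum vertex cover size = 3

By König's theorem: in bipartite graphs,
min vertex cover = max matching = 3

Maximum matching has size 3, so minimum vertex cover also has size 3.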